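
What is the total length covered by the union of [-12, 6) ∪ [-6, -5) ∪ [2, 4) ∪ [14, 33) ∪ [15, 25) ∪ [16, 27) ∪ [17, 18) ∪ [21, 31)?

Merged: [-12, 6), [14, 33).
Lengths: 18 + 19 = 37.

37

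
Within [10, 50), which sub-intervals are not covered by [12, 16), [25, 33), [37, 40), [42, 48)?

Covered (merged): [12, 16), [25, 33), [37, 40), [42, 48).
Gaps within [10, 50): [10, 12), [16, 25), [33, 37), [40, 42), [48, 50).

[10, 12) ∪ [16, 25) ∪ [33, 37) ∪ [40, 42) ∪ [48, 50)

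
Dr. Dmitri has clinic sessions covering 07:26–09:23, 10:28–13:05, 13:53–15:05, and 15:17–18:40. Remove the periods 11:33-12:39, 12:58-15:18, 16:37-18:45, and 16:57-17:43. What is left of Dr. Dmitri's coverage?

Merge the second list: 11:33-12:39, 12:58-15:18, 16:37-18:45.
07:26-09:23 is untouched.
10:28-13:05 with B removed leaves 10:28-11:33, 12:39-12:58.
13:53-15:05 lies entirely inside B → drops out.
15:17-18:40 with B removed leaves 15:18-16:37.

07:26-09:23, 10:28-11:33, 12:39-12:58, 15:18-16:37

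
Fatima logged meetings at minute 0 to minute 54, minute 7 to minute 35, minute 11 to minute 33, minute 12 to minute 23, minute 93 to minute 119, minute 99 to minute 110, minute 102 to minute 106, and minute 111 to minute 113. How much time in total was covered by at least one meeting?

Merged: minute 0 to minute 54, minute 93 to minute 119.
Lengths: 54 minutes + 26 minutes = 80 minutes.

80 minutes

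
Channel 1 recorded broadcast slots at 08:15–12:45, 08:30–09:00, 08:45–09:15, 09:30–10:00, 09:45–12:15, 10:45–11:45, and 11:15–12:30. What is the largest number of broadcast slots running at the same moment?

4

At 11:15, 4 of the intervals are simultaneously active.
No point has more.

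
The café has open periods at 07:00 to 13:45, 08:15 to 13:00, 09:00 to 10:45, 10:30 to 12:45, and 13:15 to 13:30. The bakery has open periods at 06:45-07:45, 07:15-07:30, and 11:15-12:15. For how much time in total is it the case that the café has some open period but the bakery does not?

5 h

First set merges to 07:00–13:45.
Second set merges to 06:45–07:45, 11:15–12:15.
A \ B = 07:45–11:15, 12:15–13:45.
Total: 3 h 30 min + 1 h 30 min = 5 h.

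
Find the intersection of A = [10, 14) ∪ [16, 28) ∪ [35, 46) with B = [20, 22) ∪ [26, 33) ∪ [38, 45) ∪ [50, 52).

[20, 22) ∪ [26, 28) ∪ [38, 45)

[10, 14): no overlap with the second set.
[16, 28) meets the second set on [20, 22), [26, 28).
[35, 46) meets the second set on [38, 45).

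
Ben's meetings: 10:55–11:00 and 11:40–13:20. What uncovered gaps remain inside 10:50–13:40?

10:50-10:55, 11:00-11:40, 13:20-13:40

Covered (merged): 10:55-11:00, 11:40-13:20.
Uncovered inside 10:50-13:40: 10:50-10:55, 11:00-11:40, 13:20-13:40.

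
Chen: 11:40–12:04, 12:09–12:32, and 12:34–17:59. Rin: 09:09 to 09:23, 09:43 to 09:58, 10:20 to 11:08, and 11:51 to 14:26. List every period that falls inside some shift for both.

11:40-12:04 meets the second set on 11:51-12:04.
12:09-12:32 meets the second set on 12:09-12:32.
12:34-17:59 meets the second set on 12:34-14:26.

11:51-12:04, 12:09-12:32, 12:34-14:26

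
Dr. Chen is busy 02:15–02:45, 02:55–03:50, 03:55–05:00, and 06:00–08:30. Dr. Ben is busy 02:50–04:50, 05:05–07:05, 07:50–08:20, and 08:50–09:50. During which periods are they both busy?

02:15-02:45: no overlap with the second set.
02:55-03:50 meets the second set on 02:55-03:50.
03:55-05:00 meets the second set on 03:55-04:50.
06:00-08:30 meets the second set on 06:00-07:05, 07:50-08:20.

02:55-03:50, 03:55-04:50, 06:00-07:05, 07:50-08:20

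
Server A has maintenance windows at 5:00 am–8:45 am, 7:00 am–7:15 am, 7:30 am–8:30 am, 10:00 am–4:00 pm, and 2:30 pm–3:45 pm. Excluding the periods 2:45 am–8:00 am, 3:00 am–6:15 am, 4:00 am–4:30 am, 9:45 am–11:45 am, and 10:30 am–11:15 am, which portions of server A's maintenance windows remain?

Merge the first list: 5:00 am–8:45 am, 10:00 am–4:00 pm.
Merge the second list: 2:45 am–8:00 am, 9:45 am–11:45 am.
5:00 am–8:45 am minus B → 8:00 am–8:45 am.
10:00 am–4:00 pm minus B → 11:45 am–4:00 pm.

8:00 am–8:45 am, 11:45 am–4:00 pm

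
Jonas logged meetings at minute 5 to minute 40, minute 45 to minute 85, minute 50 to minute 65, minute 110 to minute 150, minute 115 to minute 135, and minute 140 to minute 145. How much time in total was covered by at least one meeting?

115 minutes

Merged: minute 5 to minute 40, minute 45 to minute 85, minute 110 to minute 150.
Lengths: 35 minutes + 40 minutes + 40 minutes = 115 minutes.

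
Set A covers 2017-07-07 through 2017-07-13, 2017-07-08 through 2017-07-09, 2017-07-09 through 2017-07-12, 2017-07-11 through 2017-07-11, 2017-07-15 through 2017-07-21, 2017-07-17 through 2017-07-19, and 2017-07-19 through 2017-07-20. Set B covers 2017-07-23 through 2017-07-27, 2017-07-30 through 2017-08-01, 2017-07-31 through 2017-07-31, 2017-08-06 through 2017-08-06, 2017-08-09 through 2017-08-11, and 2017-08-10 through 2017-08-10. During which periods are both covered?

A, merged: 2017-07-07 through 2017-07-13, 2017-07-15 through 2017-07-21.
B, merged: 2017-07-23 through 2017-07-27, 2017-07-30 through 2017-08-01, 2017-08-06 through 2017-08-06, 2017-08-09 through 2017-08-11.
2017-07-07 through 2017-07-13: no overlap with the second set.
2017-07-15 through 2017-07-21: no overlap with the second set.
No overlap.

none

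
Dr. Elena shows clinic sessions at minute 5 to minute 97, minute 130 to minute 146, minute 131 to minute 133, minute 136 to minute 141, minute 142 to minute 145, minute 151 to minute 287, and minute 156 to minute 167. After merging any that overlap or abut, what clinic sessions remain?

minute 130 to minute 146 is disjoint → start new block.
minute 131 to minute 133 overlaps/touches minute 130 to minute 146 → extend to minute 130 to minute 146.
minute 136 to minute 141 overlaps/touches minute 130 to minute 146 → extend to minute 130 to minute 146.
minute 142 to minute 145 overlaps/touches minute 130 to minute 146 → extend to minute 130 to minute 146.
minute 151 to minute 287 is disjoint → start new block.
minute 156 to minute 167 overlaps/touches minute 151 to minute 287 → extend to minute 151 to minute 287.

minute 5 to minute 97, minute 130 to minute 146, minute 151 to minute 287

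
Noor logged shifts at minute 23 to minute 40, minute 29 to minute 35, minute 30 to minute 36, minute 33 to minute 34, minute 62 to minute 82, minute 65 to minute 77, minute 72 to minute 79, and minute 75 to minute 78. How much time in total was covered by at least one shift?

Merged: minute 23 to minute 40, minute 62 to minute 82.
Lengths: 17 minutes + 20 minutes = 37 minutes.

37 minutes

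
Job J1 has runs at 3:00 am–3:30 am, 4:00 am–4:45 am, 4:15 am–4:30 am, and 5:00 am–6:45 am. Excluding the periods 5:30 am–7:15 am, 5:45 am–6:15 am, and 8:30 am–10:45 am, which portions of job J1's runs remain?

3:00 am-3:30 am, 4:00 am-4:45 am, 5:00 am-5:30 am

Merge the first list: 3:00 am-3:30 am, 4:00 am-4:45 am, 5:00 am-6:45 am.
Merge the second list: 5:30 am-7:15 am, 8:30 am-10:45 am.
3:00 am-3:30 am: nothing removed.
4:00 am-4:45 am: nothing removed.
5:00 am-6:45 am \ B = 5:00 am-5:30 am.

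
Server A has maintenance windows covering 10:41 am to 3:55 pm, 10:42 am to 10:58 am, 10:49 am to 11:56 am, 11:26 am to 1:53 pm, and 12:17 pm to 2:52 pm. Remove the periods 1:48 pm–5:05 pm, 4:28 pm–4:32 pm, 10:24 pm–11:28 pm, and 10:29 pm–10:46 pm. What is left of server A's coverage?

Merge the first list: 10:41 am–3:55 pm.
Merge the second list: 1:48 pm–5:05 pm, 10:24 pm–11:28 pm.
10:41 am–3:55 pm with B removed leaves 10:41 am–1:48 pm.

10:41 am–1:48 pm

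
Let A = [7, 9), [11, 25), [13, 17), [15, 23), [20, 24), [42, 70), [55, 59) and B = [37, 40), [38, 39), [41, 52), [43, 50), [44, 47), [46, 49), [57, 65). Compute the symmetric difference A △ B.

[7, 9) ∪ [11, 25) ∪ [37, 40) ∪ [41, 42) ∪ [52, 57) ∪ [65, 70)

Merge the first list: [7, 9), [11, 25), [42, 70).
Merge the second list: [37, 40), [41, 52), [57, 65).
A \ B = [7, 9), [11, 25), [52, 57), [65, 70).
B \ A = [37, 40), [41, 42).
Union of the two gives the symmetric difference.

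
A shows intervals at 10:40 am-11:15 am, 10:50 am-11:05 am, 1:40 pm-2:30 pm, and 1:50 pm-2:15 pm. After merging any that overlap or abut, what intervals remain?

10:50 am–11:05 am overlaps/touches 10:40 am–11:15 am → extend to 10:40 am–11:15 am.
1:40 pm–2:30 pm is disjoint → start new block.
1:50 pm–2:15 pm overlaps/touches 1:40 pm–2:30 pm → extend to 1:40 pm–2:30 pm.

10:40 am–11:15 am, 1:40 pm–2:30 pm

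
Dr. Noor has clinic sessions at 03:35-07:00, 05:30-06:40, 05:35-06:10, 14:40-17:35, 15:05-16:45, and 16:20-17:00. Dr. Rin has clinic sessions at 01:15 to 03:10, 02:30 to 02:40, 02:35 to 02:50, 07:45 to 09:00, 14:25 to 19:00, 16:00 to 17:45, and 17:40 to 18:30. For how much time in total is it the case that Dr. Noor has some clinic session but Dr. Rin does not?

First set merges to 03:35–07:00, 14:40–17:35.
Second set merges to 01:15–03:10, 07:45–09:00, 14:25–19:00.
A \ B = 03:35–07:00.
Total: 3 h 25 min.

3 h 25 min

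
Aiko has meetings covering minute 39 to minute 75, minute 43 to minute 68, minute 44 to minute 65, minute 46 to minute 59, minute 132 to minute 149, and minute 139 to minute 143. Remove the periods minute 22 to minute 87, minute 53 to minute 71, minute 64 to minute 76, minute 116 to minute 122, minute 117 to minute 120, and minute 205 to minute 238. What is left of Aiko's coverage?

Merge the first list: minute 39 to minute 75, minute 132 to minute 149.
Merge the second list: minute 22 to minute 87, minute 116 to minute 122, minute 205 to minute 238.
minute 39 to minute 75: entirely removed.
minute 132 to minute 149: nothing removed.

minute 132 to minute 149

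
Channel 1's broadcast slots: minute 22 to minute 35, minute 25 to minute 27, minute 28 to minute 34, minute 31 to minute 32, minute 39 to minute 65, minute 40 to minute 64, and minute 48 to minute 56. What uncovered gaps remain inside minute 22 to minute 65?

Covered (merged): minute 22 to minute 35, minute 39 to minute 65.
Gaps within minute 22 to minute 65: minute 35 to minute 39.

minute 35 to minute 39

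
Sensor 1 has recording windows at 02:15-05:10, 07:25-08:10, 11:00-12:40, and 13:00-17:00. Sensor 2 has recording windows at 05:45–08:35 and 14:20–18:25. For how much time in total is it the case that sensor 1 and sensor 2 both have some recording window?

3 h 25 min

A ∩ B = 07:25–08:10, 14:20–17:00.
Total: 45 min + 2 h 40 min = 3 h 25 min.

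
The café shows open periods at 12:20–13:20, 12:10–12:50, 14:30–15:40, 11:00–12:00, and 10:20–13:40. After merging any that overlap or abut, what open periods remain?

10:20–13:40, 14:30–15:40

Sort by start: 10:20–13:40, 11:00–12:00, 12:10–12:50, 12:20–13:20, 14:30–15:40.
11:00–12:00 overlaps/touches 10:20–13:40 → extend to 10:20–13:40.
12:10–12:50 overlaps/touches 10:20–13:40 → extend to 10:20–13:40.
12:20–13:20 overlaps/touches 10:20–13:40 → extend to 10:20–13:40.
14:30–15:40 is disjoint → start new block.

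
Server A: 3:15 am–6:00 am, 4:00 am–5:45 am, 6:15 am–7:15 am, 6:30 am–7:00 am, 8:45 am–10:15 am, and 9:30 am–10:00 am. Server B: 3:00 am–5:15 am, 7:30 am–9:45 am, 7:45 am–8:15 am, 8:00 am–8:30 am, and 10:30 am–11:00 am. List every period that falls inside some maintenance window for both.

Merge the first list: 3:15 am–6:00 am, 6:15 am–7:15 am, 8:45 am–10:15 am.
Merge the second list: 3:00 am–5:15 am, 7:30 am–9:45 am, 10:30 am–11:00 am.
3:15 am–6:00 am ∩ B → 3:15 am–5:15 am.
6:15 am–7:15 am meets no B interval.
8:45 am–10:15 am ∩ B → 8:45 am–9:45 am.

3:15 am–5:15 am, 8:45 am–9:45 am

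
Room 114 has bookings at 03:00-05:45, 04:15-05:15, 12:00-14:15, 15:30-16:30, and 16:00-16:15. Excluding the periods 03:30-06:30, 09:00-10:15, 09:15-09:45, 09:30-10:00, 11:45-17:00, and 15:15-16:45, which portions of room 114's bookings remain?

03:00–03:30

Merge the first list: 03:00–05:45, 12:00–14:15, 15:30–16:30.
Merge the second list: 03:30–06:30, 09:00–10:15, 11:45–17:00.
03:00–05:45 with B removed leaves 03:00–03:30.
12:00–14:15 lies entirely inside B → drops out.
15:30–16:30 lies entirely inside B → drops out.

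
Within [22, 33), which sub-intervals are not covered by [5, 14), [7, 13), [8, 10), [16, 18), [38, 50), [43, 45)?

After merging, the occupied span is [5, 14), [16, 18), [38, 50).
Complement within [22, 33): [22, 33).

[22, 33)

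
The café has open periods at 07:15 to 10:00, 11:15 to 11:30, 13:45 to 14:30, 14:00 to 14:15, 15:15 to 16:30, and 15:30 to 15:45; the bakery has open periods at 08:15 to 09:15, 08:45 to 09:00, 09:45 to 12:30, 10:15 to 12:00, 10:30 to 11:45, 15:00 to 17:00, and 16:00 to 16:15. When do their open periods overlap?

08:15-09:15, 09:45-10:00, 11:15-11:30, 15:15-16:30

First set merges to 07:15-10:00, 11:15-11:30, 13:45-14:30, 15:15-16:30.
Second set merges to 08:15-09:15, 09:45-12:30, 15:00-17:00.
07:15-10:00 overlaps B on 08:15-09:15, 09:45-10:00.
11:15-11:30 overlaps B on 11:15-11:30.
13:45-14:30 falls entirely outside B.
15:15-16:30 overlaps B on 15:15-16:30.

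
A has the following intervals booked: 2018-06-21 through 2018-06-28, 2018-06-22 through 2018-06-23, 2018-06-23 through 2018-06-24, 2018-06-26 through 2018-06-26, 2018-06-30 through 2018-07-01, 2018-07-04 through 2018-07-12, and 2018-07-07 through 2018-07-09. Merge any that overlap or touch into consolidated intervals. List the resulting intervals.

2018-06-22 through 2018-06-23 overlaps/touches 2018-06-21 through 2018-06-28 → extend to 2018-06-21 through 2018-06-28.
2018-06-23 through 2018-06-24 overlaps/touches 2018-06-21 through 2018-06-28 → extend to 2018-06-21 through 2018-06-28.
2018-06-26 through 2018-06-26 overlaps/touches 2018-06-21 through 2018-06-28 → extend to 2018-06-21 through 2018-06-28.
2018-06-30 through 2018-07-01 is disjoint → start new block.
2018-07-04 through 2018-07-12 is disjoint → start new block.
2018-07-07 through 2018-07-09 overlaps/touches 2018-07-04 through 2018-07-12 → extend to 2018-07-04 through 2018-07-12.

2018-06-21 through 2018-06-28, 2018-06-30 through 2018-07-01, 2018-07-04 through 2018-07-12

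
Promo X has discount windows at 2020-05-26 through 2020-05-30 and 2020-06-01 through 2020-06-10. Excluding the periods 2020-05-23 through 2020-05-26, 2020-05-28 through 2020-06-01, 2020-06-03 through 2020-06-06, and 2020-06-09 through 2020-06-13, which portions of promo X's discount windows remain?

2020-05-27 through 2020-05-27, 2020-06-02 through 2020-06-02, 2020-06-07 through 2020-06-08

2020-05-26 through 2020-05-30 minus B → 2020-05-27 through 2020-05-27.
2020-06-01 through 2020-06-10 minus B → 2020-06-02 through 2020-06-02, 2020-06-07 through 2020-06-08.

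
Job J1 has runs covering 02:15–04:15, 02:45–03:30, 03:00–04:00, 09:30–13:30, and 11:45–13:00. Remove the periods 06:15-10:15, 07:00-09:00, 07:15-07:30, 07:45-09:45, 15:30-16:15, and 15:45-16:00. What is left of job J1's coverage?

A, merged: 02:15-04:15, 09:30-13:30.
B, merged: 06:15-10:15, 15:30-16:15.
02:15-04:15 is untouched.
09:30-13:30 with B removed leaves 10:15-13:30.

02:15-04:15, 10:15-13:30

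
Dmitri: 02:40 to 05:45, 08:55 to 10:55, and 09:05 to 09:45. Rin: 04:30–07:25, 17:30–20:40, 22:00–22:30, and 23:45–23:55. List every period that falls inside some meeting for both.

04:30–05:45

Merge the first list: 02:40–05:45, 08:55–10:55.
02:40–05:45 ∩ B → 04:30–05:45.
08:55–10:55 meets no B interval.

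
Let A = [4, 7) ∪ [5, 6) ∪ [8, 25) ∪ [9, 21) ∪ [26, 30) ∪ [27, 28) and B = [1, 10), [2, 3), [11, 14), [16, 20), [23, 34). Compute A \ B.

[10, 11) ∪ [14, 16) ∪ [20, 23)

Merge the first list: [4, 7), [8, 25), [26, 30).
Merge the second list: [1, 10), [11, 14), [16, 20), [23, 34).
[4, 7): fully covered by B → removed.
[8, 25) minus B → [10, 11), [14, 16), [20, 23).
[26, 30): fully covered by B → removed.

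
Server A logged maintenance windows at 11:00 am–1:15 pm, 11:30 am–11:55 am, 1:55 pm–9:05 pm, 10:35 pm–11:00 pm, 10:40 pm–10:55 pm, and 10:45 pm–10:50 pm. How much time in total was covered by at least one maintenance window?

Merged: 11:00 am–1:15 pm, 1:55 pm–9:05 pm, 10:35 pm–11:00 pm.
Lengths: 2 h 15 min + 7 h 10 min + 25 min = 9 h 50 min.

9 h 50 min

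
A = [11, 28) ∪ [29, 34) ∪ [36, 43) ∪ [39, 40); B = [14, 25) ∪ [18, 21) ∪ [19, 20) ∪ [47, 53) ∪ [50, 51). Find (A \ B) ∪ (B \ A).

Merge the first list: [11, 28), [29, 34), [36, 43).
Merge the second list: [14, 25), [47, 53).
Only in the first: [11, 14), [25, 28), [29, 34), [36, 43).
Only in the second: [47, 53).
Together these are the periods covered by exactly one.

[11, 14) ∪ [25, 28) ∪ [29, 34) ∪ [36, 43) ∪ [47, 53)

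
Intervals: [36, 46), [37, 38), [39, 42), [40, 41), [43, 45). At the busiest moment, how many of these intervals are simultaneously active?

Sweep endpoints in order; track running count of active intervals.
Peak of 3 reached at 40.

3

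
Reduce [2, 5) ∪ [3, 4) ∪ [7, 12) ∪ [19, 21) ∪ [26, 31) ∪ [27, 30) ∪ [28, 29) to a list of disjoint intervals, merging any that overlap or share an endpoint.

[3, 4) overlaps/touches [2, 5) → extend to [2, 5).
[7, 12) is disjoint → start new block.
[19, 21) is disjoint → start new block.
[26, 31) is disjoint → start new block.
[27, 30) overlaps/touches [26, 31) → extend to [26, 31).
[28, 29) overlaps/touches [26, 31) → extend to [26, 31).

[2, 5) ∪ [7, 12) ∪ [19, 21) ∪ [26, 31)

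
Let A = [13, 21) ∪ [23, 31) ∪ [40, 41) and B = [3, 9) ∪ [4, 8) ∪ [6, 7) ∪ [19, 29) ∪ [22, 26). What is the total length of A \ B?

9

Merge the second list: [3, 9), [19, 29).
A \ B = [13, 19), [29, 31), [40, 41).
Total: 6 + 2 + 1 = 9.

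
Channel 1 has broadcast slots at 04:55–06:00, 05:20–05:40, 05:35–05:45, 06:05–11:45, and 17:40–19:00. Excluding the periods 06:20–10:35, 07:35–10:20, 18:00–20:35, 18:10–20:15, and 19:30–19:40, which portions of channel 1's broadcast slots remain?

04:55–06:00, 06:05–06:20, 10:35–11:45, 17:40–18:00

Merge the first list: 04:55–06:00, 06:05–11:45, 17:40–19:00.
Merge the second list: 06:20–10:35, 18:00–20:35.
04:55–06:00: no B overlap → unchanged.
06:05–11:45 minus B → 06:05–06:20, 10:35–11:45.
17:40–19:00 minus B → 17:40–18:00.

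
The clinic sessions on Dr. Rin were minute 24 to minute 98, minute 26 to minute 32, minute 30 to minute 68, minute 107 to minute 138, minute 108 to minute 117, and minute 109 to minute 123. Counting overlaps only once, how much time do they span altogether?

105 minutes

Merged: minute 24 to minute 98, minute 107 to minute 138.
Lengths: 74 minutes + 31 minutes = 105 minutes.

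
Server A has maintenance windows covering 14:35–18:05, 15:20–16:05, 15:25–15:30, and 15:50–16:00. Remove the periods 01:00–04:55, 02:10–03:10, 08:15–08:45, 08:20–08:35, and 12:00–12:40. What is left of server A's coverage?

14:35–18:05

A, merged: 14:35–18:05.
B, merged: 01:00–04:55, 08:15–08:45, 12:00–12:40.
14:35–18:05: nothing removed.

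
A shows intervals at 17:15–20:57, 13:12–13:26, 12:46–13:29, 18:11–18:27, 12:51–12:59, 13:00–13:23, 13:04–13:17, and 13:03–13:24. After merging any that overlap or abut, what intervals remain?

Sort by start: 12:46–13:29, 12:51–12:59, 13:00–13:23, 13:03–13:24, 13:04–13:17, 13:12–13:26, 17:15–20:57, 18:11–18:27.
12:51–12:59 overlaps/touches 12:46–13:29 → extend to 12:46–13:29.
13:00–13:23 overlaps/touches 12:46–13:29 → extend to 12:46–13:29.
13:03–13:24 overlaps/touches 12:46–13:29 → extend to 12:46–13:29.
13:04–13:17 overlaps/touches 12:46–13:29 → extend to 12:46–13:29.
13:12–13:26 overlaps/touches 12:46–13:29 → extend to 12:46–13:29.
17:15–20:57 is disjoint → start new block.
18:11–18:27 overlaps/touches 17:15–20:57 → extend to 17:15–20:57.

12:46–13:29, 17:15–20:57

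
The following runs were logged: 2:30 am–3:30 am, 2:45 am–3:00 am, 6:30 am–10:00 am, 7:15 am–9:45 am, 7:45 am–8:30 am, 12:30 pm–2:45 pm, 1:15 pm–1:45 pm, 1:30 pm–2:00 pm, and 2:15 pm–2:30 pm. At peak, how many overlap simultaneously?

At 7:45 am, 3 of the intervals are simultaneously active.
No point has more.

3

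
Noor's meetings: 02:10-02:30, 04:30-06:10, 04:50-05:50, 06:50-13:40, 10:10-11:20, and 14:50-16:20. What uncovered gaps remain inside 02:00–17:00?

After merging, the occupied span is 02:10–02:30, 04:30–06:10, 06:50–13:40, 14:50–16:20.
Complement within 02:00–17:00: 02:00–02:10, 02:30–04:30, 06:10–06:50, 13:40–14:50, 16:20–17:00.

02:00–02:10, 02:30–04:30, 06:10–06:50, 13:40–14:50, 16:20–17:00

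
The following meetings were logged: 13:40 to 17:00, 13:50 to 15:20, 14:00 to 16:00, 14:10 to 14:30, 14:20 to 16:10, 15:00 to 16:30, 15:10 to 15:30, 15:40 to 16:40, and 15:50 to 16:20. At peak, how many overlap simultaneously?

At 15:10, 6 of the intervals are simultaneously active.
No point has more.

6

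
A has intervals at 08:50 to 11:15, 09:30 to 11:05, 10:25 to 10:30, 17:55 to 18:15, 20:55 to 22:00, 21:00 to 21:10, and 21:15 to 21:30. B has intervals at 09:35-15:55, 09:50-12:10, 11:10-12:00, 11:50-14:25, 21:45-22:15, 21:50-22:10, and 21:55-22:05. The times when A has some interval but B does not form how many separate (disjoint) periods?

Merge the first list: 08:50-11:15, 17:55-18:15, 20:55-22:00.
Merge the second list: 09:35-15:55, 21:45-22:15.
A \ B = 08:50-09:35, 17:55-18:15, 20:55-21:45.
That is 3 disjoint pieces.

3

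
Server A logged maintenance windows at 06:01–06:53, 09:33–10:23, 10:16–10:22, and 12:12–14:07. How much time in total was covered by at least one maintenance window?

Merged: 06:01–06:53, 09:33–10:23, 12:12–14:07.
Lengths: 52 min + 50 min + 1 h 55 min = 3 h 37 min.

3 h 37 min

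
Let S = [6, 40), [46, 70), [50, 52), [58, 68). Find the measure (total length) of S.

58

Merged: [6, 40), [46, 70).
Lengths: 34 + 24 = 58.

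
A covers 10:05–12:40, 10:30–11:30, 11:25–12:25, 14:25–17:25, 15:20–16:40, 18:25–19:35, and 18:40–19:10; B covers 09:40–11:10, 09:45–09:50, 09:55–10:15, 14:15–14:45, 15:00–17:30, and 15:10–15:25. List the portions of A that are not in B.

11:10–12:40, 14:45–15:00, 18:25–19:35

A, merged: 10:05–12:40, 14:25–17:25, 18:25–19:35.
B, merged: 09:40–11:10, 14:15–14:45, 15:00–17:30.
10:05–12:40 \ B = 11:10–12:40.
14:25–17:25 \ B = 14:45–15:00.
18:25–19:35: nothing removed.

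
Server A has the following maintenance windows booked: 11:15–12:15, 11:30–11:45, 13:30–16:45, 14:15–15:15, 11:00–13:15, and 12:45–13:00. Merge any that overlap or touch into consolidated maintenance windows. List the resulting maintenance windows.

Sort by start: 11:00-13:15, 11:15-12:15, 11:30-11:45, 12:45-13:00, 13:30-16:45, 14:15-15:15.
11:15-12:15 overlaps/touches 11:00-13:15 → extend to 11:00-13:15.
11:30-11:45 overlaps/touches 11:00-13:15 → extend to 11:00-13:15.
12:45-13:00 overlaps/touches 11:00-13:15 → extend to 11:00-13:15.
13:30-16:45 is disjoint → start new block.
14:15-15:15 overlaps/touches 13:30-16:45 → extend to 13:30-16:45.

11:00-13:15, 13:30-16:45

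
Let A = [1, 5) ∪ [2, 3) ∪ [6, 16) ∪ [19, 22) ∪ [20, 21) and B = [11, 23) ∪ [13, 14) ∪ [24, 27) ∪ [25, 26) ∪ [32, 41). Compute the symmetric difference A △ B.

A, merged: [1, 5), [6, 16), [19, 22).
B, merged: [11, 23), [24, 27), [32, 41).
Only in the first: [1, 5), [6, 11).
Only in the second: [16, 19), [22, 23), [24, 27), [32, 41).
Together these are the periods covered by exactly one.

[1, 5) ∪ [6, 11) ∪ [16, 19) ∪ [22, 23) ∪ [24, 27) ∪ [32, 41)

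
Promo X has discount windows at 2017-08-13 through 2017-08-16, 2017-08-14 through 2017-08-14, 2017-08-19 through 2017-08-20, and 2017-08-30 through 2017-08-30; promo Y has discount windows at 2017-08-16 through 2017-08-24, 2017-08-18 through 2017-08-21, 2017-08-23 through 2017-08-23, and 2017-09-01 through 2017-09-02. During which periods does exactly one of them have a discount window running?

A, merged: 2017-08-13 through 2017-08-16, 2017-08-19 through 2017-08-20, 2017-08-30 through 2017-08-30.
B, merged: 2017-08-16 through 2017-08-24, 2017-09-01 through 2017-09-02.
A but not B: 2017-08-13 through 2017-08-15, 2017-08-30 through 2017-08-30.
B but not A: 2017-08-17 through 2017-08-18, 2017-08-21 through 2017-08-24, 2017-09-01 through 2017-09-02.
Combining gives A △ B.

2017-08-13 through 2017-08-15, 2017-08-17 through 2017-08-18, 2017-08-21 through 2017-08-24, 2017-08-30 through 2017-08-30, 2017-09-01 through 2017-09-02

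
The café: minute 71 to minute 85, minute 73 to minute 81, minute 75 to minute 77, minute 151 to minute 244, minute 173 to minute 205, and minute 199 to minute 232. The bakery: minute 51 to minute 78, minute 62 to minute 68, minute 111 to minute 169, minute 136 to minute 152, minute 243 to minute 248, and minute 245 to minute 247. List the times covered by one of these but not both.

minute 51 to minute 71, minute 78 to minute 85, minute 111 to minute 151, minute 169 to minute 243, minute 244 to minute 248

A, merged: minute 71 to minute 85, minute 151 to minute 244.
B, merged: minute 51 to minute 78, minute 111 to minute 169, minute 243 to minute 248.
A but not B: minute 78 to minute 85, minute 169 to minute 243.
B but not A: minute 51 to minute 71, minute 111 to minute 151, minute 244 to minute 248.
Combining gives A △ B.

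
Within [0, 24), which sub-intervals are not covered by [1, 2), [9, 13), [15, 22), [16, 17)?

After merging, the occupied span is [1, 2), [9, 13), [15, 22).
Uncovered inside [0, 24): [0, 1), [2, 9), [13, 15), [22, 24).

[0, 1) ∪ [2, 9) ∪ [13, 15) ∪ [22, 24)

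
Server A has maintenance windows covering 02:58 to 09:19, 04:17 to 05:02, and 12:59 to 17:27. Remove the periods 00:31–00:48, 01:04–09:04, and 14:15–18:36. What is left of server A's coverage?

09:04–09:19, 12:59–14:15

A, merged: 02:58–09:19, 12:59–17:27.
02:58–09:19 minus B → 09:04–09:19.
12:59–17:27 minus B → 12:59–14:15.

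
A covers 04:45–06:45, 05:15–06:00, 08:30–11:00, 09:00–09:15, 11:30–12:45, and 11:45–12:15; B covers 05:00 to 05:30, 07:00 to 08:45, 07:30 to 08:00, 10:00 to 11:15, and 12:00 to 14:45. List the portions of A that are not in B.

A, merged: 04:45-06:45, 08:30-11:00, 11:30-12:45.
B, merged: 05:00-05:30, 07:00-08:45, 10:00-11:15, 12:00-14:45.
04:45-06:45 \ B = 04:45-05:00, 05:30-06:45.
08:30-11:00 \ B = 08:45-10:00.
11:30-12:45 \ B = 11:30-12:00.

04:45-05:00, 05:30-06:45, 08:45-10:00, 11:30-12:00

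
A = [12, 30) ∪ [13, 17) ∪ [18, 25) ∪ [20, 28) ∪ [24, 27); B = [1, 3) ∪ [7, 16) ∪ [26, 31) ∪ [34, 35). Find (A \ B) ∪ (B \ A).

[1, 3) ∪ [7, 12) ∪ [16, 26) ∪ [30, 31) ∪ [34, 35)

A, merged: [12, 30).
Only in the first: [16, 26).
Only in the second: [1, 3), [7, 12), [30, 31), [34, 35).
Together these are the periods covered by exactly one.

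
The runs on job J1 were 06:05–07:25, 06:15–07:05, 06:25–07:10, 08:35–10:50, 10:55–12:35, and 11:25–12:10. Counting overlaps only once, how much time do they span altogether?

Merged: 06:05–07:25, 08:35–10:50, 10:55–12:35.
Lengths: 1 h 20 min + 2 h 15 min + 1 h 40 min = 5 h 15 min.

5 h 15 min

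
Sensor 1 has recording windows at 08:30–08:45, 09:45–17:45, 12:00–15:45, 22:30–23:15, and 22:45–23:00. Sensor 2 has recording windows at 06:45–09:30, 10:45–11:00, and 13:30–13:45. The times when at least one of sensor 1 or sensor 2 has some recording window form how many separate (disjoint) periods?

3

A, merged: 08:30–08:45, 09:45–17:45, 22:30–23:15.
A ∪ B = 06:45–09:30, 09:45–17:45, 22:30–23:15.
That is 3 disjoint pieces.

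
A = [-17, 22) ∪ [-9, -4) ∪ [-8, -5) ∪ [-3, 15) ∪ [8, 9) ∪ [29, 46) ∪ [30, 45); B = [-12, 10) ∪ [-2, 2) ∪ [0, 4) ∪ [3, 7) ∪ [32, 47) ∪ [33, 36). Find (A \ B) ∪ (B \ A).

[-17, -12) ∪ [10, 22) ∪ [29, 32) ∪ [46, 47)

Merge the first list: [-17, 22), [29, 46).
Merge the second list: [-12, 10), [32, 47).
Only in the first: [-17, -12), [10, 22), [29, 32).
Only in the second: [46, 47).
Together these are the periods covered by exactly one.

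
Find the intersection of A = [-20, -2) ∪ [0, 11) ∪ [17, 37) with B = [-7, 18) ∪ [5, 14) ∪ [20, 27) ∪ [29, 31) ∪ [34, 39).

[-7, -2) ∪ [0, 11) ∪ [17, 18) ∪ [20, 27) ∪ [29, 31) ∪ [34, 37)

Merge the second list: [-7, 18), [20, 27), [29, 31), [34, 39).
[-20, -2) meets the second set on [-7, -2).
[0, 11) meets the second set on [0, 11).
[17, 37) meets the second set on [17, 18), [20, 27), [29, 31), [34, 37).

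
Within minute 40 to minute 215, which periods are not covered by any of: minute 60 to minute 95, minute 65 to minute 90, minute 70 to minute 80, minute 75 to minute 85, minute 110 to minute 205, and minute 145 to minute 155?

After merging, the occupied span is minute 60 to minute 95, minute 110 to minute 205.
Gaps within minute 40 to minute 215: minute 40 to minute 60, minute 95 to minute 110, minute 205 to minute 215.

minute 40 to minute 60, minute 95 to minute 110, minute 205 to minute 215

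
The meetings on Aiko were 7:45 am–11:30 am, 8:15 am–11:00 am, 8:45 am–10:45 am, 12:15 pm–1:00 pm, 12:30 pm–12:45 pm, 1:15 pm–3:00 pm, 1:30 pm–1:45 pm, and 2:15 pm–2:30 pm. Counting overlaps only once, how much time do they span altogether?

6 h 15 min

Merged: 7:45 am-11:30 am, 12:15 pm-1:00 pm, 1:15 pm-3:00 pm.
Lengths: 3 h 45 min + 45 min + 1 h 45 min = 6 h 15 min.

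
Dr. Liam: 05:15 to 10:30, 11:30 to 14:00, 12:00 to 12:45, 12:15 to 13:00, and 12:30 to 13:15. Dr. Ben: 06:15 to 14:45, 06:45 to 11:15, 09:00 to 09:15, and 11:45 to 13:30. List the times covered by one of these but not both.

First set merges to 05:15–10:30, 11:30–14:00.
Second set merges to 06:15–14:45.
A but not B: 05:15–06:15.
B but not A: 10:30–11:30, 14:00–14:45.
Combining gives A △ B.

05:15–06:15, 10:30–11:30, 14:00–14:45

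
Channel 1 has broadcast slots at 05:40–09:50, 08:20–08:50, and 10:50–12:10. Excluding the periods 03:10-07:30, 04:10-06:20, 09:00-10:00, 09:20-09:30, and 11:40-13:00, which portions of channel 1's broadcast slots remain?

First set merges to 05:40–09:50, 10:50–12:10.
Second set merges to 03:10–07:30, 09:00–10:00, 11:40–13:00.
05:40–09:50 \ B = 07:30–09:00.
10:50–12:10 \ B = 10:50–11:40.

07:30–09:00, 10:50–11:40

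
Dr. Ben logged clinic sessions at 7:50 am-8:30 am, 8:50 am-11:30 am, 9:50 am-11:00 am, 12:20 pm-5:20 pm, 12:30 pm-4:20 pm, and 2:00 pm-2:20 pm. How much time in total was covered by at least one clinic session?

8 h 20 min

Merged: 7:50 am-8:30 am, 8:50 am-11:30 am, 12:20 pm-5:20 pm.
Lengths: 40 min + 2 h 40 min + 5 h = 8 h 20 min.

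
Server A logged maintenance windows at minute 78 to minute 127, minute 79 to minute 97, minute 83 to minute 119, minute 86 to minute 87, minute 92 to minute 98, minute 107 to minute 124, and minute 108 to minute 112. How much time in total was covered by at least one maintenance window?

Merged: minute 78 to minute 127.
Length: 49 minutes.

49 minutes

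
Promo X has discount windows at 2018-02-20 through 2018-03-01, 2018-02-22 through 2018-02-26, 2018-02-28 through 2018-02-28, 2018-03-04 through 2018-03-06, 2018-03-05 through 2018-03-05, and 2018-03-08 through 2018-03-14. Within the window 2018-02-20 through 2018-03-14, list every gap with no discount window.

The merged coverage is 2018-02-20 through 2018-03-01, 2018-03-04 through 2018-03-06, 2018-03-08 through 2018-03-14.
Complement within 2018-02-20 through 2018-03-14: 2018-03-02 through 2018-03-03, 2018-03-07 through 2018-03-07.

2018-03-02 through 2018-03-03, 2018-03-07 through 2018-03-07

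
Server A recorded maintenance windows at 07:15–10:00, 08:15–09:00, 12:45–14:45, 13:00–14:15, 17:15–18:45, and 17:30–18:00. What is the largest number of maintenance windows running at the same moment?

At 08:15, 2 of the intervals are simultaneously active.
No point has more.

2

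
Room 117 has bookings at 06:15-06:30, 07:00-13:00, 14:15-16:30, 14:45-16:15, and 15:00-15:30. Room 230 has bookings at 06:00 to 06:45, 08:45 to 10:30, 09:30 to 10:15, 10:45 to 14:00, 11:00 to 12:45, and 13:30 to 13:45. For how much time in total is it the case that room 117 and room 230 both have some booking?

A, merged: 06:15–06:30, 07:00–13:00, 14:15–16:30.
B, merged: 06:00–06:45, 08:45–10:30, 10:45–14:00.
A ∩ B = 06:15–06:30, 08:45–10:30, 10:45–13:00.
Total: 15 min + 1 h 45 min + 2 h 15 min = 4 h 15 min.

4 h 15 min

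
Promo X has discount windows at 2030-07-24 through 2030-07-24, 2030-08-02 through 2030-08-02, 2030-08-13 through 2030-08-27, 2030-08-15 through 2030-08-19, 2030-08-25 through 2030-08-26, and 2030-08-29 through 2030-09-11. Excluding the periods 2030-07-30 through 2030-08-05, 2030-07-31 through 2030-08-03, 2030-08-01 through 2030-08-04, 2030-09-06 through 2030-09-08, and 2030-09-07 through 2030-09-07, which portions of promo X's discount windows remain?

Merge the first list: 2030-07-24 through 2030-07-24, 2030-08-02 through 2030-08-02, 2030-08-13 through 2030-08-27, 2030-08-29 through 2030-09-11.
Merge the second list: 2030-07-30 through 2030-08-05, 2030-09-06 through 2030-09-08.
2030-07-24 through 2030-07-24: no B overlap → unchanged.
2030-08-02 through 2030-08-02: fully covered by B → removed.
2030-08-13 through 2030-08-27: no B overlap → unchanged.
2030-08-29 through 2030-09-11 minus B → 2030-08-29 through 2030-09-05, 2030-09-09 through 2030-09-11.

2030-07-24 through 2030-07-24, 2030-08-13 through 2030-08-27, 2030-08-29 through 2030-09-05, 2030-09-09 through 2030-09-11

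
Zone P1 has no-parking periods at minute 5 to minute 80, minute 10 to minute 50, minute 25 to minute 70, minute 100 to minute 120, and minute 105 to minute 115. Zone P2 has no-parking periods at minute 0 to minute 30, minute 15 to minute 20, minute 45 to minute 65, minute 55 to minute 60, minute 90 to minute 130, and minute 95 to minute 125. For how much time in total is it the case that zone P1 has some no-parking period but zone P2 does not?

30 minutes

First set merges to minute 5 to minute 80, minute 100 to minute 120.
Second set merges to minute 0 to minute 30, minute 45 to minute 65, minute 90 to minute 130.
A \ B = minute 30 to minute 45, minute 65 to minute 80.
Total: 15 minutes + 15 minutes = 30 minutes.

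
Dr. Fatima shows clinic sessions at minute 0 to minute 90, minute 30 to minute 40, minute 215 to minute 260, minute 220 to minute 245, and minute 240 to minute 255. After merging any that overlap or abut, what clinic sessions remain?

minute 0 to minute 90, minute 215 to minute 260

minute 30 to minute 40 overlaps/touches minute 0 to minute 90 → extend to minute 0 to minute 90.
minute 215 to minute 260 is disjoint → start new block.
minute 220 to minute 245 overlaps/touches minute 215 to minute 260 → extend to minute 215 to minute 260.
minute 240 to minute 255 overlaps/touches minute 215 to minute 260 → extend to minute 215 to minute 260.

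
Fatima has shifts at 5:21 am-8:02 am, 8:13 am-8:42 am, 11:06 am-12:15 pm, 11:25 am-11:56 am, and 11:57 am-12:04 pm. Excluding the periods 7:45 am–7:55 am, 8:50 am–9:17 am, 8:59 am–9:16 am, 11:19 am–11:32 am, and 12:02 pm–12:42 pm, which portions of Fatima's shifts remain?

First set merges to 5:21 am–8:02 am, 8:13 am–8:42 am, 11:06 am–12:15 pm.
Second set merges to 7:45 am–7:55 am, 8:50 am–9:17 am, 11:19 am–11:32 am, 12:02 pm–12:42 pm.
5:21 am–8:02 am with B removed leaves 5:21 am–7:45 am, 7:55 am–8:02 am.
8:13 am–8:42 am is untouched.
11:06 am–12:15 pm with B removed leaves 11:06 am–11:19 am, 11:32 am–12:02 pm.

5:21 am–7:45 am, 7:55 am–8:02 am, 8:13 am–8:42 am, 11:06 am–11:19 am, 11:32 am–12:02 pm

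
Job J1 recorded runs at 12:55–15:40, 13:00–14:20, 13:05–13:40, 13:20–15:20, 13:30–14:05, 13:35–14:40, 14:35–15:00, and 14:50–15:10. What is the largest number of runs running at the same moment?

6

Walk the sorted start/end points keeping a running depth.
The depth first hits 6 at 13:35.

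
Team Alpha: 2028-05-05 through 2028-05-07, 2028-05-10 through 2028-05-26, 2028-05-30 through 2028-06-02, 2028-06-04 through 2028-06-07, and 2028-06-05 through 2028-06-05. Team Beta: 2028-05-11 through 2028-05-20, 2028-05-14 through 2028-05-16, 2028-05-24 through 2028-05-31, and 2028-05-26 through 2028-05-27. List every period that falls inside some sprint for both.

2028-05-11 through 2028-05-20, 2028-05-24 through 2028-05-26, 2028-05-30 through 2028-05-31

Merge the first list: 2028-05-05 through 2028-05-07, 2028-05-10 through 2028-05-26, 2028-05-30 through 2028-06-02, 2028-06-04 through 2028-06-07.
Merge the second list: 2028-05-11 through 2028-05-20, 2028-05-24 through 2028-05-31.
2028-05-05 through 2028-05-07: no overlap with the second set.
2028-05-10 through 2028-05-26 meets the second set on 2028-05-11 through 2028-05-20, 2028-05-24 through 2028-05-26.
2028-05-30 through 2028-06-02 meets the second set on 2028-05-30 through 2028-05-31.
2028-06-04 through 2028-06-07: no overlap with the second set.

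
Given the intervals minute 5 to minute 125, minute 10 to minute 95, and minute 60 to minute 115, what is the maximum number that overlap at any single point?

Sweep endpoints in order; track running count of active intervals.
Peak of 3 reached at minute 60.

3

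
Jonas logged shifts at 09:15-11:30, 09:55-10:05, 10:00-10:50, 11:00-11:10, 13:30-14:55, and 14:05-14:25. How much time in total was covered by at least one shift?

Merged: 09:15–11:30, 13:30–14:55.
Lengths: 2 h 15 min + 1 h 25 min = 3 h 40 min.

3 h 40 min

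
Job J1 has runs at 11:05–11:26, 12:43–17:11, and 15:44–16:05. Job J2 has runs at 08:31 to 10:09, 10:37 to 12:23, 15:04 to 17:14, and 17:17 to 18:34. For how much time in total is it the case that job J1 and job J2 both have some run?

2 h 28 min

A, merged: 11:05–11:26, 12:43–17:11.
A ∩ B = 11:05–11:26, 15:04–17:11.
Total: 21 min + 2 h 7 min = 2 h 28 min.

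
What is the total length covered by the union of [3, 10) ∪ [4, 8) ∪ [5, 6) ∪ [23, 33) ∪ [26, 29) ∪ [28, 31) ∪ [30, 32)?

17

Merged: [3, 10), [23, 33).
Lengths: 7 + 10 = 17.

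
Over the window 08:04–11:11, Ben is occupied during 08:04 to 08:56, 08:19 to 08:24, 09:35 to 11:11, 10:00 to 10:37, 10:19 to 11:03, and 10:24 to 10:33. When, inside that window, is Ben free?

Covered (merged): 08:04-08:56, 09:35-11:11.
Uncovered inside 08:04-11:11: 08:56-09:35.

08:56-09:35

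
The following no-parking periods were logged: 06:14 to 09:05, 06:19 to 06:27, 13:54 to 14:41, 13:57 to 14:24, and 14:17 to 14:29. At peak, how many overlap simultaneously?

3

Walk the sorted start/end points keeping a running depth.
The depth first hits 3 at 14:17.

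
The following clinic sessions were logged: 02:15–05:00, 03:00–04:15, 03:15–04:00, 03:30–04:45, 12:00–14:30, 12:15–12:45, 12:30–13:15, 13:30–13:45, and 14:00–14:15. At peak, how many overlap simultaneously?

4

Sweep endpoints in order; track running count of active intervals.
Peak of 4 reached at 03:30.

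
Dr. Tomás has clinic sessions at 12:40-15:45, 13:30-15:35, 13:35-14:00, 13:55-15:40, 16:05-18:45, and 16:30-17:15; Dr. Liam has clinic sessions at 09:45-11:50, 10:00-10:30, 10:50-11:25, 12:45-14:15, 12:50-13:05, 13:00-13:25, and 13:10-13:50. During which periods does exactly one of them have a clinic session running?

09:45–11:50, 12:40–12:45, 14:15–15:45, 16:05–18:45

First set merges to 12:40–15:45, 16:05–18:45.
Second set merges to 09:45–11:50, 12:45–14:15.
A but not B: 12:40–12:45, 14:15–15:45, 16:05–18:45.
B but not A: 09:45–11:50.
Combining gives A △ B.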